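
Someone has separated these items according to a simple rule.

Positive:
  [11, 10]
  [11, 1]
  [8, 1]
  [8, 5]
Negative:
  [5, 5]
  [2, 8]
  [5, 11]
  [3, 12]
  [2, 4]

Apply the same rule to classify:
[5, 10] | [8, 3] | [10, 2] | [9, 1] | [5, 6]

Negative, Positive, Positive, Positive, Negative

All 'Positive' examples share one property — first > second — and every 'Negative' example lacks it.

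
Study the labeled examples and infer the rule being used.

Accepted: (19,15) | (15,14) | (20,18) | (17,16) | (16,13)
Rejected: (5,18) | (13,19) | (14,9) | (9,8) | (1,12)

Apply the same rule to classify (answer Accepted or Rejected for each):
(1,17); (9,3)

Rejected, Rejected

The rule appears to be: first ≥ 15.
(1,17) → first 1 → Rejected. (9,3) → first 9 → Rejected.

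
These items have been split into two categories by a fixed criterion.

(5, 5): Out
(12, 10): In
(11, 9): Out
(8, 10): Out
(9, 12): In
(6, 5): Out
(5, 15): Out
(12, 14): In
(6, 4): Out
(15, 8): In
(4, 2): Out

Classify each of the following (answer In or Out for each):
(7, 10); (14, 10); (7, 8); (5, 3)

The pattern is that an item is 'In' exactly when: sum ≥ 21.

Out, In, Out, Out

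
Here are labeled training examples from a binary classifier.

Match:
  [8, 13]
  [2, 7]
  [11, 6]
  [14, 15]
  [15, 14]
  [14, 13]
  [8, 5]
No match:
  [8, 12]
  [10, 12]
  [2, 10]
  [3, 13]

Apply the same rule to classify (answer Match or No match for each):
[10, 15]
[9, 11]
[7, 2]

Match, No match, Match

The classifier is using: sum is odd.
[10, 15]: 10+15 = 25, matches → Match.
[9, 11]: 9+11 = 20, fails the rule → No match.
[7, 2]: 7+2 = 9, matches → Match.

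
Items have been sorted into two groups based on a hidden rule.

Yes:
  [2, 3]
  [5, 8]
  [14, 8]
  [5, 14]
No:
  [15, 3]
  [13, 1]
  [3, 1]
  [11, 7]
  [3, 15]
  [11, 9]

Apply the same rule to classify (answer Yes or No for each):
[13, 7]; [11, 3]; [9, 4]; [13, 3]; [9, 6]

No, No, Yes, No, Yes

All 'Yes' examples share one property — product is even — and every 'No' example lacks it.
[13, 7] — 13·7 = 91, hence No. [11, 3] — 11·3 = 33, hence No. [9, 4] — 9·4 = 36, hence Yes. [13, 3] — 13·3 = 39, hence No. [9, 6] — 9·6 = 54, hence Yes.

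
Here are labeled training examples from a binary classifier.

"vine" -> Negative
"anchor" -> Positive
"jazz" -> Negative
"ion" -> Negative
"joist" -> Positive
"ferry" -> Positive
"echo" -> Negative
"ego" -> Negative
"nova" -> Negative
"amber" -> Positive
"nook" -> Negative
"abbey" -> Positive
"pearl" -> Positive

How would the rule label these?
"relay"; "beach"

Positive, Positive

All 'Positive' examples share one property — length ≥ 5 — and every 'Negative' example lacks it.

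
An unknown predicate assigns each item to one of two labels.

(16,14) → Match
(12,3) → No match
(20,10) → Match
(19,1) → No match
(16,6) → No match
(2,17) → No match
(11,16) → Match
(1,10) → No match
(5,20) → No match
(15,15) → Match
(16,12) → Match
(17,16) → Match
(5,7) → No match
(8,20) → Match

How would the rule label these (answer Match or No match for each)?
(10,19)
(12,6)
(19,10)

Match, No match, Match

The simplest hypothesis consistent with all the labels is: sum ≥ 27.
(10,19): Match (10+19 = 29).
(12,6): No match (12+6 = 18).
(19,10): Match (19+10 = 29).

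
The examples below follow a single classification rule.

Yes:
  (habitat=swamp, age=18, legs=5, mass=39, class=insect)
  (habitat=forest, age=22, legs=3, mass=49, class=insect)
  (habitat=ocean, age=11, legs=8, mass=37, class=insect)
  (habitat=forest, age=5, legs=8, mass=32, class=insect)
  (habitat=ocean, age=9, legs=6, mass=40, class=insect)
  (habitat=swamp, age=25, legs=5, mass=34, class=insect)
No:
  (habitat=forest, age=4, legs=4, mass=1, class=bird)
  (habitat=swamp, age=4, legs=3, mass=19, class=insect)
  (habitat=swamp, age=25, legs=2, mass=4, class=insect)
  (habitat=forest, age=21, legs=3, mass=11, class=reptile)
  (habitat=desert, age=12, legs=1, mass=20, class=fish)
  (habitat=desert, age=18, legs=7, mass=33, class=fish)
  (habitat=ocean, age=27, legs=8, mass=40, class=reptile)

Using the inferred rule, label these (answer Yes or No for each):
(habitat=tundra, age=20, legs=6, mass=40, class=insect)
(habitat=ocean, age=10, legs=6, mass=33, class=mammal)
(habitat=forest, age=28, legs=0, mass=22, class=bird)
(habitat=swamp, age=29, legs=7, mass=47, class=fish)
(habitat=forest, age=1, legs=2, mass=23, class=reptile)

Yes, No, No, No, No

A rule that fits every label: class is insect AND mass ≥ 20 — true of each 'Yes' example, false of each 'No' one.
(habitat=tundra, age=20, legs=6, mass=40, class=insect): class is insect, mass = 40, matches → Yes. (habitat=ocean, age=10, legs=6, mass=33, class=mammal): class is mammal, mass = 33, does not pass → No. (habitat=forest, age=28, legs=0, mass=22, class=bird): class is bird, mass = 22, does not pass → No. (habitat=swamp, age=29, legs=7, mass=47, class=fish): class is fish, mass = 47, does not pass → No. (habitat=forest, age=1, legs=2, mass=23, class=reptile): class is reptile, mass = 23, does not pass → No.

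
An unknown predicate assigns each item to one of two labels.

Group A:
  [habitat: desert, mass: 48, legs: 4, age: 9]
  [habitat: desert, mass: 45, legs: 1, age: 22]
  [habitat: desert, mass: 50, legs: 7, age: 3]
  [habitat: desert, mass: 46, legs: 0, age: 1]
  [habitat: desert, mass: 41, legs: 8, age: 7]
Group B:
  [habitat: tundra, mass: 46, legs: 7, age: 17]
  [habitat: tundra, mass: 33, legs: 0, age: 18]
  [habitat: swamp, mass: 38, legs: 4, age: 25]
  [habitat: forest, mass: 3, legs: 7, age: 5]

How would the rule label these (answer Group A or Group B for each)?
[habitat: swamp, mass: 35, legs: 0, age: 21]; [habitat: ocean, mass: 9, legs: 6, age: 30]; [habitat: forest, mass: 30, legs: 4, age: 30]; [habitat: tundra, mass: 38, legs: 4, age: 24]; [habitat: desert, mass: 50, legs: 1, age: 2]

Group B, Group B, Group B, Group B, Group A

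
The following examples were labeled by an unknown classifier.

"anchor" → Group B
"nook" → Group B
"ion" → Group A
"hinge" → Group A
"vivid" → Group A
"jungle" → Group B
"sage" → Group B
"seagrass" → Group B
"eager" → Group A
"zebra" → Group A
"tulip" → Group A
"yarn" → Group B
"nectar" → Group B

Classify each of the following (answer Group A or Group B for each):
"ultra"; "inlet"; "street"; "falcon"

The distinguishing property — odd length — holds for all the 'Group A' cases and none of the 'Group B' cases.
"ultra" → length 5 → Group A.
"inlet" → length 5 → Group A.
"street" → length 6 → Group B.
"falcon" → length 6 → Group B.

Group A, Group A, Group B, Group B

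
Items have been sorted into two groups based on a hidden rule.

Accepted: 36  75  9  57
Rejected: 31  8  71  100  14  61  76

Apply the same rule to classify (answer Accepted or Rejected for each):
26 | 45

The classifier is using: multiple of 3.
Rejected: 26, since 26 = 3·8 + 2. Accepted: 45, since 45 = 3·15.

Rejected, Accepted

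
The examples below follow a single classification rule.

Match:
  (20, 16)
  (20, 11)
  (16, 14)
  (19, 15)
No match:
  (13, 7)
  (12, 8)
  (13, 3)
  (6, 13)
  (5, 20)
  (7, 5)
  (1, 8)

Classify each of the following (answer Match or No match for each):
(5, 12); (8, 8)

Every 'Match' example satisfies: sum ≥ 30. None of the 'No match' examples do.
No match: (5, 12), since 5+12 = 17. No match: (8, 8), since 8+8 = 16.

No match, No match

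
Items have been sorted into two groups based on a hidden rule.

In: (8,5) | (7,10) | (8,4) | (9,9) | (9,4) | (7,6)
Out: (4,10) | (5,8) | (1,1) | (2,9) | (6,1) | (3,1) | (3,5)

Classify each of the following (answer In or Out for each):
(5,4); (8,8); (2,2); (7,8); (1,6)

Out, In, Out, In, Out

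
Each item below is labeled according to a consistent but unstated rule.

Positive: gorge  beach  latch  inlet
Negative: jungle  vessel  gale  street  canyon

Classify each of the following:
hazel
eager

Positive, Positive

All 'Positive' examples share one property — odd length — and every 'Negative' example lacks it.
hazel — length 5, hence Positive. eager — length 5, hence Positive.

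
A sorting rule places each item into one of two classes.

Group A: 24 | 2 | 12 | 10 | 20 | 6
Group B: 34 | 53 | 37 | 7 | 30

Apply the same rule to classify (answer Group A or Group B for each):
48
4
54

Every 'Group A' example satisfies: even AND at most 24. None of the 'Group B' examples do.

Group B, Group A, Group B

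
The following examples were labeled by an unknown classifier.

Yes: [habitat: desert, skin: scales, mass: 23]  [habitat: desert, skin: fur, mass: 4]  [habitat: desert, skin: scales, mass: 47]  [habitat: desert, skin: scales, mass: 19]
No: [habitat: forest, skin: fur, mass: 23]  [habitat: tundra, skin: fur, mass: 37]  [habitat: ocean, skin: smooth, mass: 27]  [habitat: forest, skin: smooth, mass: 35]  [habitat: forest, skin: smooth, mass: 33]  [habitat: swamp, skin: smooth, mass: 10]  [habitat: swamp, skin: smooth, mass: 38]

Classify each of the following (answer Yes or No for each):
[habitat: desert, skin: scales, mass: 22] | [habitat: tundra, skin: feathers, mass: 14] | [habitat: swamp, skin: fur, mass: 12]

The distinguishing property — habitat is desert — holds for all the 'Yes' cases and none of the 'No' cases.

Yes, No, No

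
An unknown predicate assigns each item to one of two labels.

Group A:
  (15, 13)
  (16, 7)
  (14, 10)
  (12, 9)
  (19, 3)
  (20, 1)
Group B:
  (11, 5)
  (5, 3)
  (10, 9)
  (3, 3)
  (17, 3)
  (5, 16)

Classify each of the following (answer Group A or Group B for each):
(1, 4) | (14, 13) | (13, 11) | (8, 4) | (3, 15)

Group B, Group A, Group A, Group B, Group B

Rule: first > second AND sum ≥ 21. This holds for each 'Group A' example and fails for each 'Group B' one.
(1, 4) → 1 < 4, 1+4 = 5 → Group B.
(14, 13) → 14 > 13, 14+13 = 27 → Group A.
(13, 11) → 13 > 11, 13+11 = 24 → Group A.
(8, 4) → 8 > 4, 8+4 = 12 → Group B.
(3, 15) → 3 < 15, 3+15 = 18 → Group B.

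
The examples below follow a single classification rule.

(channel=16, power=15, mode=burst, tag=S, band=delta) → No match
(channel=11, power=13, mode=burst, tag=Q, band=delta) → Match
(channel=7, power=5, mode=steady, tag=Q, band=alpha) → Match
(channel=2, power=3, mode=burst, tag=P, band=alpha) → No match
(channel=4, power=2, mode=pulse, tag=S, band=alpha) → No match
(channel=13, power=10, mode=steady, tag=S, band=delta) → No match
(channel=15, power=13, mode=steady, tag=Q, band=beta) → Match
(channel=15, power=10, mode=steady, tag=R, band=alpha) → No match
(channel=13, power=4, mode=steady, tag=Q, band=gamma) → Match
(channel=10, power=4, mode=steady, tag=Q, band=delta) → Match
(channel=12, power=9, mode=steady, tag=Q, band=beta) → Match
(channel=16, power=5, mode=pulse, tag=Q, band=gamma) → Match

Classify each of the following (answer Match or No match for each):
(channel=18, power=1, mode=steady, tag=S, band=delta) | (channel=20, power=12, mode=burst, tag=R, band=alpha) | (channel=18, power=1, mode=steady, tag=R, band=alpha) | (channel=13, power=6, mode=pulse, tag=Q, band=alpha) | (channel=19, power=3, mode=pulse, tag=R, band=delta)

No match, No match, No match, Match, No match

One predicate separates the groups cleanly: tag is Q.
(channel=18, power=1, mode=steady, tag=S, band=delta): tag is S — lacks this property, so No match. (channel=20, power=12, mode=burst, tag=R, band=alpha): tag is R — lacks this property, so No match. (channel=18, power=1, mode=steady, tag=R, band=alpha): tag is R — lacks this property, so No match. (channel=13, power=6, mode=pulse, tag=Q, band=alpha): tag is Q — fits, so Match. (channel=19, power=3, mode=pulse, tag=R, band=delta): tag is R — lacks this property, so No match.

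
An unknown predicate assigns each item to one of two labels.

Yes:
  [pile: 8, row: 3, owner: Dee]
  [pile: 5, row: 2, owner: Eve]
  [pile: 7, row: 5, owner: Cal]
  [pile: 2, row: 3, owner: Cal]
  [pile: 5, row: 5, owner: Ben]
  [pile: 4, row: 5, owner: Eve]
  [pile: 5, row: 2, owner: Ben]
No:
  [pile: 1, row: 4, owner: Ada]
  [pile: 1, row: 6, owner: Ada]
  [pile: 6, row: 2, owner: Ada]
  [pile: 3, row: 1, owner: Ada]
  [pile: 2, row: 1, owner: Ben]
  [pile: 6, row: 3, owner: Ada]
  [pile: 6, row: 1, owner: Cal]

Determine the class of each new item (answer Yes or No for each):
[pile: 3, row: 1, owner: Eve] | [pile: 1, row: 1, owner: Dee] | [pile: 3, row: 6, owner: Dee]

No, No, Yes

Every 'Yes' example satisfies: owner is not Ada AND row ≥ 2. None of the 'No' examples do.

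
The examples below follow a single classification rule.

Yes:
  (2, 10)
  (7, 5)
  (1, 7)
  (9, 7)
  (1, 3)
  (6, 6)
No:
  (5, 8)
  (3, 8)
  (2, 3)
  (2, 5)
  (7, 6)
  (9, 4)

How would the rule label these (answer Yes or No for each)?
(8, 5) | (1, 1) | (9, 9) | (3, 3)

No, Yes, Yes, Yes

One predicate separates the groups cleanly: sum is even.
(8, 5) — 8+5 = 13, hence No. (1, 1) — 1+1 = 2, hence Yes. (9, 9) — 9+9 = 18, hence Yes. (3, 3) — 3+3 = 6, hence Yes.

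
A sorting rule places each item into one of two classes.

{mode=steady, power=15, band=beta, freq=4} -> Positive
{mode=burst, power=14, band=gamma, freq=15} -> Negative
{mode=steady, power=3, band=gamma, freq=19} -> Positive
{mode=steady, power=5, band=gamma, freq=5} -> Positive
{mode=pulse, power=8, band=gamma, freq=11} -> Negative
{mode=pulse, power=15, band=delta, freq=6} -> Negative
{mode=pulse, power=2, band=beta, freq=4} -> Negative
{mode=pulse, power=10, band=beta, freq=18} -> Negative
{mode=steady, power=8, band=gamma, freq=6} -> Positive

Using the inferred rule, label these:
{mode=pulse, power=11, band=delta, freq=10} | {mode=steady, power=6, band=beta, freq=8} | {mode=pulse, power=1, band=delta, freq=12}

Negative, Positive, Negative

The pattern is that an item is 'Positive' exactly when: mode is steady.
{mode=pulse, power=11, band=delta, freq=10}: mode is pulse — lacks this property, so Negative.
{mode=steady, power=6, band=beta, freq=8}: mode is steady — fits, so Positive.
{mode=pulse, power=1, band=delta, freq=12}: mode is pulse — lacks this property, so Negative.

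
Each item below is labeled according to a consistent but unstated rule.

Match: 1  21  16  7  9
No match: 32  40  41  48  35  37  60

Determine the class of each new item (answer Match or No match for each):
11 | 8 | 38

Match, Match, No match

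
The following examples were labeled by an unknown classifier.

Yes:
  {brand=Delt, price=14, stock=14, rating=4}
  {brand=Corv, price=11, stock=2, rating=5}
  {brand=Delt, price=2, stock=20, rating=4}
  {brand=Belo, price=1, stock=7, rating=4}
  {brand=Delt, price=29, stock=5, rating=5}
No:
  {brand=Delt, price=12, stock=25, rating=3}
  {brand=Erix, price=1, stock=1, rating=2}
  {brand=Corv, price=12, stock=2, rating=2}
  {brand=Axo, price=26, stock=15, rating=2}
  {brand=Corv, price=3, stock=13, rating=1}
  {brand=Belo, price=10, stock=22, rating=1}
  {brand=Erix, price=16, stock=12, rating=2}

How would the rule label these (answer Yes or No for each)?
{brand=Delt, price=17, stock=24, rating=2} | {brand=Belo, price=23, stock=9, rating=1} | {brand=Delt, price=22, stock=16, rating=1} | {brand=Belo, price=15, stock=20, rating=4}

Rule: rating ≥ 4. This holds for each 'Yes' example and fails for each 'No' one.
{brand=Delt, price=17, stock=24, rating=2}: No (rating = 2). {brand=Belo, price=23, stock=9, rating=1}: No (rating = 1). {brand=Delt, price=22, stock=16, rating=1}: No (rating = 1). {brand=Belo, price=15, stock=20, rating=4}: Yes (rating = 4).

No, No, No, Yes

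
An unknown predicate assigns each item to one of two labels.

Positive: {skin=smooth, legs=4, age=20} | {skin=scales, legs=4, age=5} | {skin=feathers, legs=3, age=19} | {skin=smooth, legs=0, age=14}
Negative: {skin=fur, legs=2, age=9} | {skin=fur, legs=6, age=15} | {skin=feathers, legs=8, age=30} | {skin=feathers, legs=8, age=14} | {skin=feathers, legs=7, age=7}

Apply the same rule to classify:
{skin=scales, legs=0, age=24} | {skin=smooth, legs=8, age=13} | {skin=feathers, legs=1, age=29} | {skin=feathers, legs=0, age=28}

All 'Positive' examples share one property — legs ≤ 4 AND age ≠ 9 — and every 'Negative' example lacks it.

Positive, Negative, Positive, Positive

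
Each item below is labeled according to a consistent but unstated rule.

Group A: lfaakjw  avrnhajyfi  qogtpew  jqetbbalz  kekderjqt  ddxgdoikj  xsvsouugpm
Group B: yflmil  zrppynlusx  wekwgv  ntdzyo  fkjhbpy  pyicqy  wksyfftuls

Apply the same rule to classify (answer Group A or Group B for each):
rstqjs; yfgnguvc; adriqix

The simplest hypothesis consistent with all the labels is: has ≥ 2 vowels.
rstqjs: 0 vowels, fails the rule → Group B.
yfgnguvc: 1 vowel, fails the rule → Group B.
adriqix: 3 vowels, passes → Group A.

Group B, Group B, Group A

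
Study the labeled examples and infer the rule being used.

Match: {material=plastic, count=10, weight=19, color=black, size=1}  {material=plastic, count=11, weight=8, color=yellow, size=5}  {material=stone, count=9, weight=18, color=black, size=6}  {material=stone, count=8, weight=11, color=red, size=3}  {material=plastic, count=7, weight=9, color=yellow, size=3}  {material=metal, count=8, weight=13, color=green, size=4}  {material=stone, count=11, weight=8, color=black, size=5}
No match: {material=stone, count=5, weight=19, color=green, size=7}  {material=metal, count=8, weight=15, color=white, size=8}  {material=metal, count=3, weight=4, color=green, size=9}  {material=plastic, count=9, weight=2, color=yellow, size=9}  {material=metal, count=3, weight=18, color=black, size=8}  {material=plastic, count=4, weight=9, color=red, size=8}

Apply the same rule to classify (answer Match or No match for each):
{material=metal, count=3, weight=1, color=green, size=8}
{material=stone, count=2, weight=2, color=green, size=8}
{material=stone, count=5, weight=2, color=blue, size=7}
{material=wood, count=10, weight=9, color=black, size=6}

No match, No match, No match, Match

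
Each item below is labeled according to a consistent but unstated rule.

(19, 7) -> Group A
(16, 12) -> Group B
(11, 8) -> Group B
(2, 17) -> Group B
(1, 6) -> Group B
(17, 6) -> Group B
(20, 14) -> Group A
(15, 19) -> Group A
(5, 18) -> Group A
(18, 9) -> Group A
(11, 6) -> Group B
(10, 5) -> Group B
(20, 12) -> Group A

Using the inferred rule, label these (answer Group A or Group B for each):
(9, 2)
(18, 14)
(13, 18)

The common property of the 'Group A' items is: max ≥ 18. No 'Group B' item has it.

Group B, Group A, Group A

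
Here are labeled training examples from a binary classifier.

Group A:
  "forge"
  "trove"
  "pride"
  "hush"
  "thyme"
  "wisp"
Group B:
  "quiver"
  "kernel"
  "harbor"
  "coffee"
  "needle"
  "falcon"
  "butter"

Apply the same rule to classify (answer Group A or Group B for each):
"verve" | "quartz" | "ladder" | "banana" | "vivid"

Group A, Group B, Group B, Group B, Group A

'Group A' ⟺ length ≤ 5.
"verve" → length 5 → Group A. "quartz" → length 6 → Group B. "ladder" → length 6 → Group B. "banana" → length 6 → Group B. "vivid" → length 5 → Group A.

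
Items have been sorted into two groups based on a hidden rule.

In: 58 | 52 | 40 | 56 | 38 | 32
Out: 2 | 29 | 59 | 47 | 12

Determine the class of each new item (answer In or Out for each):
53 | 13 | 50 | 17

The classifier is using: even AND at least 29.
53: 53 is odd, 53 ≥ 29, lacks this property → Out. 13: 13 is odd, 13 < 29, lacks this property → Out. 50: 50 is even, 50 ≥ 29, passes → In. 17: 17 is odd, 17 < 29, lacks this property → Out.

Out, Out, In, Out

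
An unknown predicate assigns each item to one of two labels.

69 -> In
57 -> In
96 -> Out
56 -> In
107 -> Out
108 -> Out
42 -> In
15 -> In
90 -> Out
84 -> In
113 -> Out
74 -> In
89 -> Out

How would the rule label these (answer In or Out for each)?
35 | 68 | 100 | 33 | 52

In, In, Out, In, In

Every 'In' example satisfies: at most 84. None of the 'Out' examples do.
In: 35, since 35 ≤ 84.
In: 68, since 68 ≤ 84.
Out: 100, since 100 > 84.
In: 33, since 33 ≤ 84.
In: 52, since 52 ≤ 84.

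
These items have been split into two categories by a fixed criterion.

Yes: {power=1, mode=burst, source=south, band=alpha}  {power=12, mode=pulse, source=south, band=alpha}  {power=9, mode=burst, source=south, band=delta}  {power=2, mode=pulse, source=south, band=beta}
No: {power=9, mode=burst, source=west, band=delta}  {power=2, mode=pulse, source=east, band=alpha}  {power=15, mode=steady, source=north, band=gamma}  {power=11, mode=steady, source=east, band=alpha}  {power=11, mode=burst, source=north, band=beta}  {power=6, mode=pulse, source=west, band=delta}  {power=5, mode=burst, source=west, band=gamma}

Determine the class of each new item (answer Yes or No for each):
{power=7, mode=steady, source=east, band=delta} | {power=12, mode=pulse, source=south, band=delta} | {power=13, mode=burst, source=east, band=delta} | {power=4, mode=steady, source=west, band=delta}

No, Yes, No, No

One predicate separates the groups cleanly: source is south.
{power=7, mode=steady, source=east, band=delta}: source is east — doesn't qualify, so No.
{power=12, mode=pulse, source=south, band=delta}: source is south — meets the rule, so Yes.
{power=13, mode=burst, source=east, band=delta}: source is east — doesn't qualify, so No.
{power=4, mode=steady, source=west, band=delta}: source is west — doesn't qualify, so No.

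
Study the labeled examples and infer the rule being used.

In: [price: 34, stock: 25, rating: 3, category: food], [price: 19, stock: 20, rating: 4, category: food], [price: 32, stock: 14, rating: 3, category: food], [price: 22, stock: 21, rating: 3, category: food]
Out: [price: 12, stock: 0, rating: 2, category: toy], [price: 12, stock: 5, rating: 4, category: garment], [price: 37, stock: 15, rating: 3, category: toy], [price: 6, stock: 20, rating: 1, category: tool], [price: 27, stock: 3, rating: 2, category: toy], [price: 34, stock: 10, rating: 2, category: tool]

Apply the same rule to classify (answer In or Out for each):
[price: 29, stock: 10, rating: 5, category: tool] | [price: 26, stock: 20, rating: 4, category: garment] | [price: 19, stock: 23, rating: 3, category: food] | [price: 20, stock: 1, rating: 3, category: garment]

The classifier is using: category is food.
[price: 29, stock: 10, rating: 5, category: tool] — category is tool, hence Out.
[price: 26, stock: 20, rating: 4, category: garment] — category is garment, hence Out.
[price: 19, stock: 23, rating: 3, category: food] — category is food, hence In.
[price: 20, stock: 1, rating: 3, category: garment] — category is garment, hence Out.

Out, Out, In, Out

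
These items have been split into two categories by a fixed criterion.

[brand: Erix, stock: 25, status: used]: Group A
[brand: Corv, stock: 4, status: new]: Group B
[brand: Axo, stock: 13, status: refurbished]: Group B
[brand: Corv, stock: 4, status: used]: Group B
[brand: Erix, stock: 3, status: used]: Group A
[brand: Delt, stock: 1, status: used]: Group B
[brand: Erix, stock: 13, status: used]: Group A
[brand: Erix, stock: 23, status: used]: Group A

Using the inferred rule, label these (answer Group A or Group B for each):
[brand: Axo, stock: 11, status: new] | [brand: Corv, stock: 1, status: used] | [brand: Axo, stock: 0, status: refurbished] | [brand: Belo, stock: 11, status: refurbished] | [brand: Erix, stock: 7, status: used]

Group B, Group B, Group B, Group B, Group A

The distinguishing property — brand is Erix — holds for all the 'Group A' cases and none of the 'Group B' cases.
[brand: Axo, stock: 11, status: new]: brand is Axo, doesn't qualify → Group B.
[brand: Corv, stock: 1, status: used]: brand is Corv, doesn't qualify → Group B.
[brand: Axo, stock: 0, status: refurbished]: brand is Axo, doesn't qualify → Group B.
[brand: Belo, stock: 11, status: refurbished]: brand is Belo, doesn't qualify → Group B.
[brand: Erix, stock: 7, status: used]: brand is Erix, meets the rule → Group A.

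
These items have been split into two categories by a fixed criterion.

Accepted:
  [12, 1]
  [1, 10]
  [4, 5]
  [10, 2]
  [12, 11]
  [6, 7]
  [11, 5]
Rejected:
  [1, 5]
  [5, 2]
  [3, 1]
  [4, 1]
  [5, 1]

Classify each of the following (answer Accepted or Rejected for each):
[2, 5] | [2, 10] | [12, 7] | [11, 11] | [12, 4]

Rejected, Accepted, Accepted, Accepted, Accepted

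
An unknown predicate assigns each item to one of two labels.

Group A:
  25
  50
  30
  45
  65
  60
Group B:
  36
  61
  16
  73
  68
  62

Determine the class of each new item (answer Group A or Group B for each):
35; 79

Checking candidate rules against both groups, what survives is: multiple of 5.
35: Group A (35 = 5·7).
79: Group B (79 = 5·15 + 4).

Group A, Group B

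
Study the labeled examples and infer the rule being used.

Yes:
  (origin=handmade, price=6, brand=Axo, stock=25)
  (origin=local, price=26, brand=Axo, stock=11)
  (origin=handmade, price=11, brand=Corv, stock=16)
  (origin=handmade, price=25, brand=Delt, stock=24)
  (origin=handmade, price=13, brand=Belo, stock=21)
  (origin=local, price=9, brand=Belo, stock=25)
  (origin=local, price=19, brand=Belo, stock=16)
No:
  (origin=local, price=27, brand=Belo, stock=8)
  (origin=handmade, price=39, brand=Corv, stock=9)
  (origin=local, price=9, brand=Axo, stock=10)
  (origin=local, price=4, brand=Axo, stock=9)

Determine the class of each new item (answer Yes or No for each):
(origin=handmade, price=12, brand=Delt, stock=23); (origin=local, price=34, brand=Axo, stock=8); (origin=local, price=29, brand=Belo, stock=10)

Yes, No, No

The pattern is that an item is 'Yes' exactly when: stock ≥ 11.
(origin=handmade, price=12, brand=Delt, stock=23): stock = 23 — passes, so Yes.
(origin=local, price=34, brand=Axo, stock=8): stock = 8 — fails the rule, so No.
(origin=local, price=29, brand=Belo, stock=10): stock = 10 — fails the rule, so No.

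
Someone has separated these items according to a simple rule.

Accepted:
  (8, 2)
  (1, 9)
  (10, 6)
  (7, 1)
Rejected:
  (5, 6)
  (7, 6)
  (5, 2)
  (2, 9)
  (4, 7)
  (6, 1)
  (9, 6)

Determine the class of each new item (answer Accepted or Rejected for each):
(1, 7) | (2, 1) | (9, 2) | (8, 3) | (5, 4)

A rule that fits every label: sum is even — true of each 'Accepted' example, false of each 'Rejected' one.
(1, 7): 1+7 = 8 — satisfies this, so Accepted. (2, 1): 2+1 = 3 — doesn't match, so Rejected. (9, 2): 9+2 = 11 — doesn't match, so Rejected. (8, 3): 8+3 = 11 — doesn't match, so Rejected. (5, 4): 5+4 = 9 — doesn't match, so Rejected.

Accepted, Rejected, Rejected, Rejected, Rejected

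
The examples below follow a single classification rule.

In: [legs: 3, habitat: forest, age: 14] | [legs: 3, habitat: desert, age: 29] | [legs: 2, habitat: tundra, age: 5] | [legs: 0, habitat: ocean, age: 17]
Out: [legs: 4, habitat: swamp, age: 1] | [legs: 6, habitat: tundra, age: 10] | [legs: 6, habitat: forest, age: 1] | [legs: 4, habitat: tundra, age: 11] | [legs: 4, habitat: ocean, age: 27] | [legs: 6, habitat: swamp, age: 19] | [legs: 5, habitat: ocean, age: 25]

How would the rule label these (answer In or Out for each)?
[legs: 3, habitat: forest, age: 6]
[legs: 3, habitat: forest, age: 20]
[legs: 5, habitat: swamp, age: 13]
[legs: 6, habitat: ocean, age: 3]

In, In, Out, Out

Rule: legs ≤ 3. This holds for each 'In' example and fails for each 'Out' one.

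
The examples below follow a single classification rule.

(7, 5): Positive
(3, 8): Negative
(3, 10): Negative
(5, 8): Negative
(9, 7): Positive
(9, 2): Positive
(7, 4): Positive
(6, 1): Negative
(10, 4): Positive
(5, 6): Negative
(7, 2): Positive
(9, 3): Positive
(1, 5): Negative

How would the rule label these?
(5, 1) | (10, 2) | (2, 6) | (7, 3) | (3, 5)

Negative, Positive, Negative, Positive, Negative

The pattern is that an item is 'Positive' exactly when: first ≥ 7.
(5, 1) → first 5 → Negative. (10, 2) → first 10 → Positive. (2, 6) → first 2 → Negative. (7, 3) → first 7 → Positive. (3, 5) → first 3 → Negative.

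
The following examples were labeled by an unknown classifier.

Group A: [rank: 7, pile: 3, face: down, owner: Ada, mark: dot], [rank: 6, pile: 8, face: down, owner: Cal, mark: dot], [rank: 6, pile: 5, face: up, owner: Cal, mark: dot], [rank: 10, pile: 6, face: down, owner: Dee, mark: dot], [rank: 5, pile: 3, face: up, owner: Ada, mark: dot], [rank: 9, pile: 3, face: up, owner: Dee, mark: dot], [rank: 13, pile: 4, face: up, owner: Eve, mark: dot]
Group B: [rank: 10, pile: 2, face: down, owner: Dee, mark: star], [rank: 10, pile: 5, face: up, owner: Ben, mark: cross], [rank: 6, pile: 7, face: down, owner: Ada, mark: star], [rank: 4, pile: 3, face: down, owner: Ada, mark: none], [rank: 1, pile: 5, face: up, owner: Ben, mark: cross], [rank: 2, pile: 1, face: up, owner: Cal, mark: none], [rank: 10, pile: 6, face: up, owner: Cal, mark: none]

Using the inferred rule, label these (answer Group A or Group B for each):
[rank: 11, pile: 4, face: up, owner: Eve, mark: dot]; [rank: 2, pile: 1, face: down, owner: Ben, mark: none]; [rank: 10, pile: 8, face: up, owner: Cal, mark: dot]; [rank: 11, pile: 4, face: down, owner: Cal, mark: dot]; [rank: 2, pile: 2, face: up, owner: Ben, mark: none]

Group A, Group B, Group A, Group A, Group B

'Group A' ⟺ mark is dot.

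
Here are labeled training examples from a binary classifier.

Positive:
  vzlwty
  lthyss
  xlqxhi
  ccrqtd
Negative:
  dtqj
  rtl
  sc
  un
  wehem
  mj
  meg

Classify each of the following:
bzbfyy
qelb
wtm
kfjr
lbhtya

Checking candidate rules against both groups, what survives is: length 6.

Positive, Negative, Negative, Negative, Positive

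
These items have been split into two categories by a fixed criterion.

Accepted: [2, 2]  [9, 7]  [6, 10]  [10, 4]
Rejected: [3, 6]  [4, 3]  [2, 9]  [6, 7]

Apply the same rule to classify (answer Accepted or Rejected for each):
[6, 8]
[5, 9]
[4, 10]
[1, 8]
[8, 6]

Accepted, Accepted, Accepted, Rejected, Accepted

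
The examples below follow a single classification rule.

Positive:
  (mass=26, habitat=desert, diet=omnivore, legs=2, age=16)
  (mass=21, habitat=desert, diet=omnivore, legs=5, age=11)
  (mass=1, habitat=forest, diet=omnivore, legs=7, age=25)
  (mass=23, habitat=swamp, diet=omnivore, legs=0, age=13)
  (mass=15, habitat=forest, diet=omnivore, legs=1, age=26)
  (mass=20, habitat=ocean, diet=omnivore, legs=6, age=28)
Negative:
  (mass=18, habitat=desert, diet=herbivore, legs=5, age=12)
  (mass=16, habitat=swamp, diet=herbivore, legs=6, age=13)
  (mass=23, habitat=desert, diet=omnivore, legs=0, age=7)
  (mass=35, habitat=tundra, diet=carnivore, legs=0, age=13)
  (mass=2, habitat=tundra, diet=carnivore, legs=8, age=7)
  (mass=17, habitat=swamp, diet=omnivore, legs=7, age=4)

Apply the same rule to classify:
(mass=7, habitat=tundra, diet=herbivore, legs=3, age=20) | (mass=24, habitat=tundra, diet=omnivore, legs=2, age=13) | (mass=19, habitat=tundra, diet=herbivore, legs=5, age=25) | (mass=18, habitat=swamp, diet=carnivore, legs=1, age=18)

Negative, Positive, Negative, Negative

Every 'Positive' example satisfies: diet is omnivore AND age ≥ 11. None of the 'Negative' examples do.
(mass=7, habitat=tundra, diet=herbivore, legs=3, age=20): diet is herbivore, age = 20 — does not satisfy this, so Negative.
(mass=24, habitat=tundra, diet=omnivore, legs=2, age=13): diet is omnivore, age = 13 — qualifies, so Positive.
(mass=19, habitat=tundra, diet=herbivore, legs=5, age=25): diet is herbivore, age = 25 — does not satisfy this, so Negative.
(mass=18, habitat=swamp, diet=carnivore, legs=1, age=18): diet is carnivore, age = 18 — does not satisfy this, so Negative.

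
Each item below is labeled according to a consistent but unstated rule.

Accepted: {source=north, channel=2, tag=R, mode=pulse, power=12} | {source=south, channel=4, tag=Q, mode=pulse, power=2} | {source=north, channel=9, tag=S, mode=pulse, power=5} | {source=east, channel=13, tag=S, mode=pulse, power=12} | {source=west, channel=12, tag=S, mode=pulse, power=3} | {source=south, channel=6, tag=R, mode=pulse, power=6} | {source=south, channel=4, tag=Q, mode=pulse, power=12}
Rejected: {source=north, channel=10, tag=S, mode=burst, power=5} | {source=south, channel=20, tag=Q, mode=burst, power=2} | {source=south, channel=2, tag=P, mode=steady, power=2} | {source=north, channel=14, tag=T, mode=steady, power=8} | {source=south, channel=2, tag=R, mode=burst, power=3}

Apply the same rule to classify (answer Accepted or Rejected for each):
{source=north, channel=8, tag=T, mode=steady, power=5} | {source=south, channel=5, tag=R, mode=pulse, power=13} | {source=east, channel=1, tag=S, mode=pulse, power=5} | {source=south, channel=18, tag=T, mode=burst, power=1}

Rejected, Accepted, Accepted, Rejected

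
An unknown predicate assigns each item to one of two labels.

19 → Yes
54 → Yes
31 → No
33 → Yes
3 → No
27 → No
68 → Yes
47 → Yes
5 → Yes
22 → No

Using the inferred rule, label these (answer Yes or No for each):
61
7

Yes, No

The classifier is using: ≡ 5 (mod 7).
61: 61 mod 7 = 5 — qualifies, so Yes.
7: 7 mod 7 = 0 — doesn't qualify, so No.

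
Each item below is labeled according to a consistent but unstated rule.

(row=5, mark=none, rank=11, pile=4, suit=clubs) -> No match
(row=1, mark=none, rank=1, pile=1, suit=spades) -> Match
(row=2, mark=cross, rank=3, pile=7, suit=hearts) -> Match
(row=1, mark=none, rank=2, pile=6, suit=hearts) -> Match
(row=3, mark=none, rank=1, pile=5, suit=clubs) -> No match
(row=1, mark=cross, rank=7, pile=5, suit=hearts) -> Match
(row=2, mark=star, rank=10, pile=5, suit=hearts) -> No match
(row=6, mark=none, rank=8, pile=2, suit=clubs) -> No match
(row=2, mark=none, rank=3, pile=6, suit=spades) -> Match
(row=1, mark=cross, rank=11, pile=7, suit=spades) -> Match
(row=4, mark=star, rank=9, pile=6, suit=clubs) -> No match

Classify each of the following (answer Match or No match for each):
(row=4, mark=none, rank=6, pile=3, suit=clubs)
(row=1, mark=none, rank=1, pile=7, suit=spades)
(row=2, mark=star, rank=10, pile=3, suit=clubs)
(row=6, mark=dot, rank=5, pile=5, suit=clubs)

No match, Match, No match, No match

The distinguishing property — row = 1 OR rank = 3 — holds for all the 'Match' cases and none of the 'No match' cases.
(row=4, mark=none, rank=6, pile=3, suit=clubs): row = 4, rank = 6, fails the rule → No match.
(row=1, mark=none, rank=1, pile=7, suit=spades): row = 1, rank = 1, has this property → Match.
(row=2, mark=star, rank=10, pile=3, suit=clubs): row = 2, rank = 10, fails the rule → No match.
(row=6, mark=dot, rank=5, pile=5, suit=clubs): row = 6, rank = 5, fails the rule → No match.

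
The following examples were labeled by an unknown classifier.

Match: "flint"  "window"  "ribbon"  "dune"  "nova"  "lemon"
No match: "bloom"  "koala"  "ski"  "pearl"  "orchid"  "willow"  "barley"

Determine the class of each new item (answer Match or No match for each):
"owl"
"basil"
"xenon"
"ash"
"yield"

Comparing the two groups points to one rule — contains 'n'.
"owl": no 'n' — does not pass, so No match. "basil": no 'n' — does not pass, so No match. "xenon": has 'n' — matches, so Match. "ash": no 'n' — does not pass, so No match. "yield": no 'n' — does not pass, so No match.

No match, No match, Match, No match, No match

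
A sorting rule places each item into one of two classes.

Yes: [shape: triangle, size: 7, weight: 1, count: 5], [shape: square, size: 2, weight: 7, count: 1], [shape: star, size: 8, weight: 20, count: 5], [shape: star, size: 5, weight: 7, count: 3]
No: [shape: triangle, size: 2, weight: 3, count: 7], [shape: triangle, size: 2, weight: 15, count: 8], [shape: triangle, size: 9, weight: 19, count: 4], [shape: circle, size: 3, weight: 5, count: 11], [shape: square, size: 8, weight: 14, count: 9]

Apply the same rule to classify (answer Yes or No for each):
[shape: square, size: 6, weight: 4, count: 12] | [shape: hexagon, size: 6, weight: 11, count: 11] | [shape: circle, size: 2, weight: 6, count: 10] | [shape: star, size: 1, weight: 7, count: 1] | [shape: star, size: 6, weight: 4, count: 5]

All 'Yes' examples share one property — size ≤ 8 AND count ≤ 5 — and every 'No' example lacks it.
[shape: square, size: 6, weight: 4, count: 12]: size = 6, count = 12, does not pass → No.
[shape: hexagon, size: 6, weight: 11, count: 11]: size = 6, count = 11, does not pass → No.
[shape: circle, size: 2, weight: 6, count: 10]: size = 2, count = 10, does not pass → No.
[shape: star, size: 1, weight: 7, count: 1]: size = 1, count = 1, meets the rule → Yes.
[shape: star, size: 6, weight: 4, count: 5]: size = 6, count = 5, meets the rule → Yes.

No, No, No, Yes, Yes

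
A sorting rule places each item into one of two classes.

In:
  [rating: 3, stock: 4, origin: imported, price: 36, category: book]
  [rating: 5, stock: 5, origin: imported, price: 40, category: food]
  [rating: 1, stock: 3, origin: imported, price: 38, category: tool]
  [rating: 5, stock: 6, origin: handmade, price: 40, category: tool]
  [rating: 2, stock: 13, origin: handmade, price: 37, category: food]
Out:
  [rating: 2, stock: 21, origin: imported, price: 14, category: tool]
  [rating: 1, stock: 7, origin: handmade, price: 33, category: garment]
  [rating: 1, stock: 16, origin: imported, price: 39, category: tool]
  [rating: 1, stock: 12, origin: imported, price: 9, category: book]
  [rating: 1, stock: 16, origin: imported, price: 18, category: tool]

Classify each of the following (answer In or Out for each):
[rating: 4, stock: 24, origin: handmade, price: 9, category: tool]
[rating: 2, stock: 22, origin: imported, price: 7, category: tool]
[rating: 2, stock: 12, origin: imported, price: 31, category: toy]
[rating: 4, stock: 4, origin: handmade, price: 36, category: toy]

Every 'In' example satisfies: price ≥ 36 AND stock ≤ 13. None of the 'Out' examples do.
[rating: 4, stock: 24, origin: handmade, price: 9, category: tool]: price = 9, stock = 24 — fails the rule, so Out. [rating: 2, stock: 22, origin: imported, price: 7, category: tool]: price = 7, stock = 22 — fails the rule, so Out. [rating: 2, stock: 12, origin: imported, price: 31, category: toy]: price = 31, stock = 12 — fails the rule, so Out. [rating: 4, stock: 4, origin: handmade, price: 36, category: toy]: price = 36, stock = 4 — checks out, so In.

Out, Out, Out, In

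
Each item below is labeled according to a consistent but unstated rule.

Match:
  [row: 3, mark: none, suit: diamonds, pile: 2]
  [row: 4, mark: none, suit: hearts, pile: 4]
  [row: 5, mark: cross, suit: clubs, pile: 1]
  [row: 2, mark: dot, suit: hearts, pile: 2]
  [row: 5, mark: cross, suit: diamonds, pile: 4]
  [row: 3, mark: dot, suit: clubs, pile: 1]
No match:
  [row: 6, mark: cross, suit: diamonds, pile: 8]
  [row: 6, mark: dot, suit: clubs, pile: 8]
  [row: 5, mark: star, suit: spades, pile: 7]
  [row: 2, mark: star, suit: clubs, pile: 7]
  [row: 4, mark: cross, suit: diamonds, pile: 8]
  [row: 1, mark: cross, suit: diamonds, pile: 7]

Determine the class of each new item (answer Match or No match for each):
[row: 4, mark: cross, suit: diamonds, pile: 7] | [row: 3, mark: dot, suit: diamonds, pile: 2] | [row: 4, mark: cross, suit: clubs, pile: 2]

No match, Match, Match

Rule: pile ≤ 4. This holds for each 'Match' example and fails for each 'No match' one.
[row: 4, mark: cross, suit: diamonds, pile: 7]: No match (pile = 7). [row: 3, mark: dot, suit: diamonds, pile: 2]: Match (pile = 2). [row: 4, mark: cross, suit: clubs, pile: 2]: Match (pile = 2).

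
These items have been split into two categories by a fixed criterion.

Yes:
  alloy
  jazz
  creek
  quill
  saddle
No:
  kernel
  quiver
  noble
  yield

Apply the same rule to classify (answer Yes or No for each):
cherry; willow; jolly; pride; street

Yes, Yes, Yes, No, Yes

The pattern is that an item is 'Yes' exactly when: has a double letter.
cherry → 'rr' doubled → Yes. willow → 'll' doubled → Yes. jolly → 'll' doubled → Yes. pride → no doubled letter → No. street → 'ee' doubled → Yes.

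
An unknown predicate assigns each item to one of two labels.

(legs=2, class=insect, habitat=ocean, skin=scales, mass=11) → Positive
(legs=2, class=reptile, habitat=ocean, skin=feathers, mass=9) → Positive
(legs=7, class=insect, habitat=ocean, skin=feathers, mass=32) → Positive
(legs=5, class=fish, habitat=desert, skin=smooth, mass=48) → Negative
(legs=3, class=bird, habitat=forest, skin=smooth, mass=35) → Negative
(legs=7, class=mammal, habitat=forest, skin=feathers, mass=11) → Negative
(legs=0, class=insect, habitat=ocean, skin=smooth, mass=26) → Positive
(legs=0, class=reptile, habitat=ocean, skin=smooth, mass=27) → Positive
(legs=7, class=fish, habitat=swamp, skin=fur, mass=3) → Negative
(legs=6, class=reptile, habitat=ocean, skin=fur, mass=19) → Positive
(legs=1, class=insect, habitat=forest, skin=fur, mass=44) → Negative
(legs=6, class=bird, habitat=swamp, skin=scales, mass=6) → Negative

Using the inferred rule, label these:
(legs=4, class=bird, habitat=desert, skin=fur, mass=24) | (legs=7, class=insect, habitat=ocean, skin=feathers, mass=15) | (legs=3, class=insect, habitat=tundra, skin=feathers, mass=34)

Negative, Positive, Negative

The rule appears to be: habitat is ocean.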